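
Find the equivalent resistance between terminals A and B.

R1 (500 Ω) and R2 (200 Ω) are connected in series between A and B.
Reduce the network between node 0 (A) and node 2 (B) by series/parallel combination:
  Rs1 = R1 + R2 (series, joined only at node 1) = 500 + 200 = 700 Ω
R_eq = 700 Ω

Final answer: 700 Ω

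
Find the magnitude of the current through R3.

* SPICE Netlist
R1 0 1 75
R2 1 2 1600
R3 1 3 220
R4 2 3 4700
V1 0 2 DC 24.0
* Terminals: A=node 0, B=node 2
Nodal analysis, taking node 2 as the 0 V reference.
Source V1 fixes V_0 = 24 V.
KCL at each unknown node (sum of currents leaving = 0; resistances in Ω):
  Node 1: (V_1 - 24)/75 + (V_1 - 0)/1600 + (V_1 - V_3)/220 = 0
  Node 3: (V_3 - V_1)/220 + (V_3 - 0)/4700 = 0
Collecting terms (coefficients in siemens):
  0.0185·V_1 - 0.004545·V_3 = 0.32
  0.004758·V_3 - 0.004545·V_1 = 0
Determinant D = (0.0185)(0.004758) - (-0.004545)(-0.004545) = 0.00006738
V_1 = [(0.32)(0.004758) - (-0.004545)(0)]/D = 22.6 V
V_3 = [(0.0185)(0) - (0.32)(-0.004545)]/D = 21.59 V
I_R3 = (V_1 - V_3)/R3 = (22.6 - 21.59)/220 = 0.004593 A
|I_R3| = 0.004593 A

Final answer: |I_R3| = 0.004593 A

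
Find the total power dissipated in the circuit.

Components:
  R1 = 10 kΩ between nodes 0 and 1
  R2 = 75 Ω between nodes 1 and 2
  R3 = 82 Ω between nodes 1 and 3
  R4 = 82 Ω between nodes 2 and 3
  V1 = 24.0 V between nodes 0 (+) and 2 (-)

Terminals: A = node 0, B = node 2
Nodal analysis, taking node 2 as the 0 V reference.
Source V1 fixes V_0 = 24 V.
KCL at each unknown node (sum of currents leaving = 0; resistances in Ω):
  Node 1: (V_1 - 24)/10000 + (V_1 - 0)/75 + (V_1 - V_3)/82 = 0
  Node 3: (V_3 - V_1)/82 + (V_3 - 0)/82 = 0
Collecting terms (coefficients in siemens):
  0.02563·V_1 - 0.0122·V_3 = 0.0024
  0.02439·V_3 - 0.0122·V_1 = 0
Determinant D = (0.02563)(0.02439) - (-0.0122)(-0.0122) = 0.0004764
V_1 = [(0.0024)(0.02439) - (-0.0122)(0)]/D = 0.1229 V
V_3 = [(0.02563)(0) - (0.0024)(-0.0122)]/D = 0.06144 V
Power in each resistor, P = (ΔV)²/R:
  P_R1 = (24 - 0.1229)²/10000 = 0.05701 W
  P_R2 = (0.1229 - 0)²/75 = 0.0002013 W
  P_R3 = (0.1229 - 0.06144)²/82 = 0.00004604 W
  P_R4 = (0 - 0.06144)²/82 = 0.00004604 W
P_total = P_R1 + P_R2 + P_R3 + P_R4 = 0.05731 W

Final answer: 0.05731 W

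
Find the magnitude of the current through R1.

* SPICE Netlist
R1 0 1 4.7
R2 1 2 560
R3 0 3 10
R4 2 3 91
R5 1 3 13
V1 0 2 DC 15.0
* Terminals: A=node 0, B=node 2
Nodal analysis, taking node 2 as the 0 V reference.
Source V1 fixes V_0 = 15 V.
KCL at each unknown node (sum of currents leaving = 0; resistances in Ω):
  Node 1: (V_1 - 15)/4.7 + (V_1 - 0)/560 + (V_1 - V_3)/13 = 0
  Node 3: (V_3 - 15)/10 + (V_3 - 0)/91 + (V_3 - V_1)/13 = 0
Collecting terms (coefficients in siemens):
  0.2915·V_1 - 0.07692·V_3 = 3.191
  0.1879·V_3 - 0.07692·V_1 = 1.5
Determinant D = (0.2915)(0.1879) - (-0.07692)(-0.07692) = 0.04885
V_1 = [(3.191)(0.1879) - (-0.07692)(1.5)]/D = 14.64 V
V_3 = [(0.2915)(1.5) - (3.191)(-0.07692)]/D = 13.97 V
I_R1 = (V_0 - V_1)/R1 = (15 - 14.64)/4.7 = 0.07714 A
|I_R1| = 0.07714 A

Final answer: |I_R1| = 0.07714 A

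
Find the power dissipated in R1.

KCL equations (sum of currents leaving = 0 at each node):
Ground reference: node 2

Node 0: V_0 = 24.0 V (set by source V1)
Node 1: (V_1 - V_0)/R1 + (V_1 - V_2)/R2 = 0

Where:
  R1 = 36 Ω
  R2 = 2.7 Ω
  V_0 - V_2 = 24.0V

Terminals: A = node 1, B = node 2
Nodal analysis, taking node 2 as the 0 V reference.
Source V1 fixes V_0 = 24 V.
KCL at each unknown node (sum of currents leaving = 0; resistances in Ω):
  Node 1: (V_1 - 24)/36 + (V_1 - 0)/2.7 = 0
Collecting terms: 0.3981 × V_1 = 0.6667  =>  V_1 = 1.674 V
I_R1 = (V_0 - V_1)/R1 = (24 - 1.674)/36 = 0.6202 A
P_R1 = I_R1² × R1 = (0.6202)² × 36 = 13.85 W

Final answer: 13.85 W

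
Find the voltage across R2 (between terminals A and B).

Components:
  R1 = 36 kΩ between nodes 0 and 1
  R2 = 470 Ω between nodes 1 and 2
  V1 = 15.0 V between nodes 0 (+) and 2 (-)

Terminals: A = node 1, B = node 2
R1 and R2 are in series across V1 (node 0 → node 1 → node 2), and the output A–B is taken across R2, so this is a voltage divider.
Series current: I = V1/(R1 + R2) = 15/(36000 + 470) = 15/36470 = 0.0004113 A
V_R2 = I × R2 = V1 × R2/(R1 + R2) = 15 × 470/36470 = 0.1933 V

Final answer: 0.1933 V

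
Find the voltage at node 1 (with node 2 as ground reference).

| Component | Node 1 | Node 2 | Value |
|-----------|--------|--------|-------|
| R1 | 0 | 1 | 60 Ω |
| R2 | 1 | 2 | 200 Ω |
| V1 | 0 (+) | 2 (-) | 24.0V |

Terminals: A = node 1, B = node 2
Nodal analysis, taking node 2 as the 0 V reference.
Source V1 fixes V_0 = 24 V.
KCL at each unknown node (sum of currents leaving = 0; resistances in Ω):
  Node 1: (V_1 - 24)/60 + (V_1 - 0)/200 = 0
Collecting terms: 0.02167 × V_1 = 0.4  =>  V_1 = 18.46 V
The requested potential is V_1 = 18.46 V.

Final answer: V_1 = 18.46 V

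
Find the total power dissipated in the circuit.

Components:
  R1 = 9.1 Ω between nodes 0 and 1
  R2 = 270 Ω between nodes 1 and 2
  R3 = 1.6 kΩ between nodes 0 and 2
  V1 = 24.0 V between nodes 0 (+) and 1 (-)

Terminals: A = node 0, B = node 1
Nodal analysis, taking node 1 as the 0 V reference.
Source V1 fixes V_0 = 24 V.
KCL at each unknown node (sum of currents leaving = 0; resistances in Ω):
  Node 2: (V_2 - 0)/270 + (V_2 - 24)/1600 = 0
Collecting terms: 0.004329 × V_2 = 0.015  =>  V_2 = 3.465 V
Power in each resistor, P = (ΔV)²/R:
  P_R1 = (24 - 0)²/9.1 = 63.3 W
  P_R2 = (0 - 3.465)²/270 = 0.04447 W
  P_R3 = (24 - 3.465)²/1600 = 0.2635 W
P_total = P_R1 + P_R2 + P_R3 = 63.6 W

Final answer: 63.6 W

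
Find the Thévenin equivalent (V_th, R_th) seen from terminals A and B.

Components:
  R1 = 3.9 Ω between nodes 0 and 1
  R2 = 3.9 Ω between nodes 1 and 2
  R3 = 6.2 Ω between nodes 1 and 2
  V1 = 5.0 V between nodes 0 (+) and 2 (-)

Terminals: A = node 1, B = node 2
Step 1 — V_th is the open-circuit voltage V_A - V_B (nothing connected across the terminals).
Nodal analysis, taking node 2 as the 0 V reference.
Source V1 fixes V_0 = 5 V.
KCL at each unknown node (sum of currents leaving = 0; resistances in Ω):
  Node 1: (V_1 - 5)/3.9 + (V_1 - 0)/3.9 + (V_1 - 0)/6.2 = 0
Collecting terms: 0.6741 × V_1 = 1.282  =>  V_1 = 1.902 V
V_th = V_1 - V_2 = 1.902 - 0 = 1.902 V
Step 2 — R_th: zero the source — replace V1 by a short circuit (node 2 merges into node 0) — and find the resistance seen between A (node 1) and B (node 0).
Reduce the network between node 1 (A) and node 0 (B) by series/parallel combination:
  Rp1 = R1 ‖ R2 ‖ R3 (parallel, all between nodes 0 and 1) = 1/(1/3.9 + 1/3.9 + 1/6.2) = 1.483 Ω
R_th = 1.483 Ω

Final answer: V_th = 1.902 V, R_th = 1.483 Ω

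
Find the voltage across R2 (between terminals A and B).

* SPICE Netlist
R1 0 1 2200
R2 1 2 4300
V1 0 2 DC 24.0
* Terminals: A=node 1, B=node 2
R1 and R2 are in series across V1 (node 0 → node 1 → node 2), and the output A–B is taken across R2, so this is a voltage divider.
Series current: I = V1/(R1 + R2) = 24/(2200 + 4300) = 24/6500 = 0.003692 A
V_R2 = I × R2 = V1 × R2/(R1 + R2) = 24 × 4300/6500 = 15.88 V

Final answer: 15.88 V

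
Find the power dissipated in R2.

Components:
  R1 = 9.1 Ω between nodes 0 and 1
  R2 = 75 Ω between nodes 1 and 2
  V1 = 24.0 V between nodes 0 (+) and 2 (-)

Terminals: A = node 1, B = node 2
Nodal analysis, taking node 2 as the 0 V reference.
Source V1 fixes V_0 = 24 V.
KCL at each unknown node (sum of currents leaving = 0; resistances in Ω):
  Node 1: (V_1 - 24)/9.1 + (V_1 - 0)/75 = 0
Collecting terms: 0.1232 × V_1 = 2.637  =>  V_1 = 21.4 V
I_R2 = (V_1 - V_2)/R2 = (21.4 - 0)/75 = 0.2854 A
P_R2 = I_R2² × R2 = (0.2854)² × 75 = 6.108 W

Final answer: 6.108 W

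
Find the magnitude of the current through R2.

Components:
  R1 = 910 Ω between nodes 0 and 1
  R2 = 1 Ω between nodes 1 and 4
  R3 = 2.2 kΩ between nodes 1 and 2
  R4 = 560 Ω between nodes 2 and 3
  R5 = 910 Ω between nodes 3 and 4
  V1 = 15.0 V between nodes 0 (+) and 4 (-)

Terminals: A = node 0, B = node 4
Nodal analysis, taking node 4 as the 0 V reference.
Source V1 fixes V_0 = 15 V.
KCL at each unknown node (sum of currents leaving = 0; resistances in Ω):
  Node 1: (V_1 - 15)/910 + (V_1 - 0)/1 + (V_1 - V_2)/2200 = 0
  Node 2: (V_2 - V_1)/2200 + (V_2 - V_3)/560 = 0
  Node 3: (V_3 - V_2)/560 + (V_3 - 0)/910 = 0
Collecting terms (coefficients in siemens):
  1.002·V_1 - 0.0004545·V_2 = 0.01648
  0.00224·V_2 - 0.0004545·V_1 - 0.001786·V_3 = 0
  0.002885·V_3 - 0.001786·V_2 = 0
Solving these 3 simultaneous equations (Gaussian elimination) gives:
  V_1 = 0.01646 V, V_2 = 0.006593 V, V_3 = 0.004082 V
I_R2 = (V_1 - V_4)/R2 = (0.01646 - 0)/1 = 0.01646 A
|I_R2| = 0.01646 A

Final answer: |I_R2| = 0.01646 A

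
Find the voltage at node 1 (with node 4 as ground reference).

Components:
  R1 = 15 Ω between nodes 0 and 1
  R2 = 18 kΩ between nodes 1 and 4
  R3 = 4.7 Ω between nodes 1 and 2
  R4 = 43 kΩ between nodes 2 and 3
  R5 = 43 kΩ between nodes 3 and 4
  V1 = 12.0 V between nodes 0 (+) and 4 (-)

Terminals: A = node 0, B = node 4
Nodal analysis, taking node 4 as the 0 V reference.
Source V1 fixes V_0 = 12 V.
KCL at each unknown node (sum of currents leaving = 0; resistances in Ω):
  Node 1: (V_1 - 12)/15 + (V_1 - 0)/18000 + (V_1 - V_2)/4.7 = 0
  Node 2: (V_2 - V_1)/4.7 + (V_2 - V_3)/43000 = 0
  Node 3: (V_3 - V_2)/43000 + (V_3 - 0)/43000 = 0
Collecting terms (coefficients in siemens):
  0.2795·V_1 - 0.2128·V_2 = 0.8
  0.2128·V_2 - 0.2128·V_1 - 0.00002326·V_3 = 0
  0.00004651·V_3 - 0.00002326·V_2 = 0
Solving these 3 simultaneous equations (Gaussian elimination) gives:
  V_1 = 11.99 V, V_2 = 11.99 V, V_3 = 5.994 V
The requested potential is V_1 = 11.99 V.

Final answer: V_1 = 11.99 V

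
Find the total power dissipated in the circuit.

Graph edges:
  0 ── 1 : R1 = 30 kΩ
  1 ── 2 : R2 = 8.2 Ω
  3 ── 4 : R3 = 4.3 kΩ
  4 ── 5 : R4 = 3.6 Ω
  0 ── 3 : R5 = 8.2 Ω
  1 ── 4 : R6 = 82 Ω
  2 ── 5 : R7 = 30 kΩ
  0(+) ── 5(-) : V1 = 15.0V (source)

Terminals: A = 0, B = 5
Nodal analysis, taking node 5 as the 0 V reference.
Source V1 fixes V_0 = 15 V.
KCL at each unknown node (sum of currents leaving = 0; resistances in Ω):
  Node 1: (V_1 - 15)/30000 + (V_1 - V_2)/8.2 + (V_1 - V_4)/82 = 0
  Node 2: (V_2 - V_1)/8.2 + (V_2 - 0)/30000 = 0
  Node 3: (V_3 - V_4)/4300 + (V_3 - 15)/8.2 = 0
  Node 4: (V_4 - V_3)/4300 + (V_4 - 0)/3.6 + (V_4 - V_1)/82 = 0
Collecting terms (coefficients in siemens):
  0.1342·V_1 - 0.122·V_2 - 0.0122·V_4 = 0.0005
  0.122·V_2 - 0.122·V_1 = 0
  0.1222·V_3 - 0.0002326·V_4 = 1.829
  0.2902·V_4 - 0.0122·V_1 - 0.0002326·V_3 = 0
Solving these 4 simultaneous equations (Gaussian elimination) gives:
  V_1 = 0.05501 V, V_2 = 0.05499 V, V_3 = 14.97 V, V_4 = 0.01431 V
Power in each resistor, P = (ΔV)²/R:
  P_R1 = (15 - 0.05501)²/30000 = 0.007445 W
  P_R2 = (0.05501 - 0.05499)²/8.2 = 0.00000000002755 W
  P_R3 = (14.97 - 0.01431)²/4300 = 0.05203 W
  P_R4 = (0.01431 - 0)²/3.6 = 0.00005687 W
  P_R5 = (15 - 14.97)²/8.2 = 0.00009921 W
  P_R6 = (0.05501 - 0.01431)²/82 = 0.0000202 W
  P_R7 = (0.05499 - 0)²/30000 = 0.0000001008 W
P_total = P_R1 + P_R2 + P_R3 + P_R4 + P_R5 + P_R6 + P_R7 = 0.05965 W

Final answer: 0.05965 W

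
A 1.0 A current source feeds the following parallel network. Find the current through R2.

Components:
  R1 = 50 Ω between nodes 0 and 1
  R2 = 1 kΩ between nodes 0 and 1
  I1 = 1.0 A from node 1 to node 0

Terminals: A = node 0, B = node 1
All resistors sit directly between nodes 0 and 1, so they are in parallel and share one voltage V; the full source current 1 A splits among them.
1/R_par = 1/50 + 1/1000 = 0.021 S  =>  R_par = 47.62 Ω
V = I × R_par = 1 × 47.62 = 47.62 V
I_R2 = V/R2 = 47.62/1000 = 0.04762 A

Final answer: 0.04762 A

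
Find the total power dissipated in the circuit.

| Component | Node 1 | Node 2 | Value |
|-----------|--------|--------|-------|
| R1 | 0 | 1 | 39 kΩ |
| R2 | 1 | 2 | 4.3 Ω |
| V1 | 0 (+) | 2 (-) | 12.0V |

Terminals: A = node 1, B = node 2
Nodal analysis, taking node 2 as the 0 V reference.
Source V1 fixes V_0 = 12 V.
KCL at each unknown node (sum of currents leaving = 0; resistances in Ω):
  Node 1: (V_1 - 12)/39000 + (V_1 - 0)/4.3 = 0
Collecting terms: 0.2326 × V_1 = 0.0003077  =>  V_1 = 0.001323 V
Power in each resistor, P = (ΔV)²/R:
  P_R1 = (12 - 0.001323)²/39000 = 0.003691 W
  P_R2 = (0.001323 - 0)²/4.3 = 0.000000407 W
P_total = P_R1 + P_R2 = 0.003692 W

Final answer: 0.003692 W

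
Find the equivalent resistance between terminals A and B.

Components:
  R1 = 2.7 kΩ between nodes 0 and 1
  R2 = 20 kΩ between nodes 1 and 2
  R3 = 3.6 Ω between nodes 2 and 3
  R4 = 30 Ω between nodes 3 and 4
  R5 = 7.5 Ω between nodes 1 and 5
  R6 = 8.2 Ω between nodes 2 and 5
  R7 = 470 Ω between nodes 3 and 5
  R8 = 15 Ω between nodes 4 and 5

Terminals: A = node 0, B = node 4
The network is not a plain series/parallel combination. Inject a 1 A test current into terminal A (node 0) and return it from terminal B (node 4); then R_eq = V_A / (1 A).
Nodal analysis, taking node 4 as the 0 V reference.
Current source I_test pushes 1 A into node 0 and draws it out of node 4.
KCL at each unknown node (sum of currents leaving = 0; resistances in Ω):
  Node 0: (V_0 - V_1)/2700 - 1 = 0
  Node 1: (V_1 - V_0)/2700 + (V_1 - V_2)/20000 + (V_1 - V_5)/7.5 = 0
  Node 2: (V_2 - V_1)/20000 + (V_2 - V_3)/3.6 + (V_2 - V_5)/8.2 = 0
  Node 3: (V_3 - V_2)/3.6 + (V_3 - 0)/30 + (V_3 - V_5)/470 = 0
  Node 5: (V_5 - V_1)/7.5 + (V_5 - V_2)/8.2 + (V_5 - V_3)/470 + (V_5 - 0)/15 = 0
Collecting terms (coefficients in siemens):
  0.0003704·V_0 - 0.0003704·V_1 = 1
  0.1338·V_1 - 0.0003704·V_0 - 0.00005·V_2 - 0.1333·V_5 = 0
  0.3998·V_2 - 0.00005·V_1 - 0.2778·V_3 - 0.122·V_5 = 0
  0.3132·V_3 - 0.2778·V_2 - 0.002128·V_5 = 0
  0.3241·V_5 - 0.1333·V_1 - 0.122·V_2 - 0.002128·V_3 = 0
Solving these 5 simultaneous equations (Gaussian elimination) gives:
  V_0 = 2719 V, V_1 = 18.51 V, V_2 = 8.898 V, V_3 = 7.965 V
  V_5 = 11.02 V
R_eq = V_0 / 1 A = 2719 Ω = 2.719 kΩ

Final answer: 2.719 kΩ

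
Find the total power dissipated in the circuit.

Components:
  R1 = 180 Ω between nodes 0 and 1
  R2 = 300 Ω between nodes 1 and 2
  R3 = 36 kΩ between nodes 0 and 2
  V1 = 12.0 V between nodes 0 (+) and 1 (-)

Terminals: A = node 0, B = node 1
Nodal analysis, taking node 1 as the 0 V reference.
Source V1 fixes V_0 = 12 V.
KCL at each unknown node (sum of currents leaving = 0; resistances in Ω):
  Node 2: (V_2 - 0)/300 + (V_2 - 12)/36000 = 0
Collecting terms: 0.003361 × V_2 = 0.0003333  =>  V_2 = 0.09917 V
Power in each resistor, P = (ΔV)²/R:
  P_R1 = (12 - 0)²/180 = 0.8 W
  P_R2 = (0 - 0.09917)²/300 = 0.00003278 W
  P_R3 = (12 - 0.09917)²/36000 = 0.003934 W
P_total = P_R1 + P_R2 + P_R3 = 0.804 W

Final answer: 0.804 W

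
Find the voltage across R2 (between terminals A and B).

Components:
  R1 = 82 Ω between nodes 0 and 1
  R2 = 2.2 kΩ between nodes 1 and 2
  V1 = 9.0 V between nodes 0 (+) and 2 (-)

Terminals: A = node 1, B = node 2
R1 and R2 are in series across V1 (node 0 → node 1 → node 2), and the output A–B is taken across R2, so this is a voltage divider.
Series current: I = V1/(R1 + R2) = 9/(82 + 2200) = 9/2282 = 0.003944 A
V_R2 = I × R2 = V1 × R2/(R1 + R2) = 9 × 2200/2282 = 8.677 V

Final answer: 8.677 V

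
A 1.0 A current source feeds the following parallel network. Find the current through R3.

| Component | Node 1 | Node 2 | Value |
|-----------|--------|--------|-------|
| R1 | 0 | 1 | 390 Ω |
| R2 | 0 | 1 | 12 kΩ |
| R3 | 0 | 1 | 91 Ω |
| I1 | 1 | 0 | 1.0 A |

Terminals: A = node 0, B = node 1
All resistors sit directly between nodes 0 and 1, so they are in parallel and share one voltage V; the full source current 1 A splits among them.
1/R_par = 1/390 + 1/12000 + 1/91 = 0.01364 S  =>  R_par = 73.33 Ω
V = I × R_par = 1 × 73.33 = 73.33 V
I_R3 = V/R3 = 73.33/91 = 0.8059 A

Final answer: 0.8059 A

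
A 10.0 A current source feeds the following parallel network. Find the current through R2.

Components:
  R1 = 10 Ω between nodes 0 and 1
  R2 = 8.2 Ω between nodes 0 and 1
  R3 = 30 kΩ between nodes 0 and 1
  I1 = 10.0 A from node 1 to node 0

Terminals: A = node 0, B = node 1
All resistors sit directly between nodes 0 and 1, so they are in parallel and share one voltage V; the full source current 10 A splits among them.
1/R_par = 1/10 + 1/8.2 + 1/30000 = 0.222 S  =>  R_par = 4.505 Ω
V = I × R_par = 10 × 4.505 = 45.05 V
I_R2 = V/R2 = 45.05/8.2 = 5.494 A

Final answer: 5.494 A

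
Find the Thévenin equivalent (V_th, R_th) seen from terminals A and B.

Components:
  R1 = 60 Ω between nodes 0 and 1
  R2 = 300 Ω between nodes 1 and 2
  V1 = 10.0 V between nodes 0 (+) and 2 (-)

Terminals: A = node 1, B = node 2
Step 1 — V_th is the open-circuit voltage V_A - V_B (nothing connected across the terminals).
Nodal analysis, taking node 2 as the 0 V reference.
Source V1 fixes V_0 = 10 V.
KCL at each unknown node (sum of currents leaving = 0; resistances in Ω):
  Node 1: (V_1 - 10)/60 + (V_1 - 0)/300 = 0
Collecting terms: 0.02 × V_1 = 0.1667  =>  V_1 = 8.333 V
V_th = V_1 - V_2 = 8.333 - 0 = 8.333 V
Step 2 — R_th: zero the source — replace V1 by a short circuit (node 2 merges into node 0) — and find the resistance seen between A (node 1) and B (node 0).
Reduce the network between node 1 (A) and node 0 (B) by series/parallel combination:
  Rp1 = R1 ‖ R2 (parallel, both between nodes 0 and 1) = 1/(1/60 + 1/300) = 50 Ω
R_th = 50 Ω

Final answer: V_th = 8.333 V, R_th = 50 Ω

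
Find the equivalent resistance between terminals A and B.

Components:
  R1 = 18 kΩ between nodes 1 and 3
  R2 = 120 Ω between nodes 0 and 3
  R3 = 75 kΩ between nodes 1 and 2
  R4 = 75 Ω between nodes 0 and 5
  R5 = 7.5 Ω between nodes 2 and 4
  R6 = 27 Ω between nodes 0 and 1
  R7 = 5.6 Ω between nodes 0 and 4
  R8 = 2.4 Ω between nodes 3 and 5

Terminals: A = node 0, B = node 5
Reduce the network between node 0 (A) and node 5 (B) by series/parallel combination:
  Rs1 = R3 + R5 (series, joined only at node 2) = 75000 + 7.5 = 75010 Ω
  Rs2 = R7 + Rs1 (series, joined only at node 4) = 5.6 + 75010 = 75010 Ω
  Rp1 = R6 ‖ Rs2 (parallel, both between nodes 0 and 1) = 1/(1/27 + 1/75010) = 26.99 Ω
  Rs3 = R1 + Rp1 (series, joined only at node 1) = 18000 + 26.99 = 18030 Ω
  Rp2 = R2 ‖ Rs3 (parallel, both between nodes 0 and 3) = 1/(1/120 + 1/18030) = 119.2 Ω
  Rs4 = R8 + Rp2 (series, joined only at node 3) = 2.4 + 119.2 = 121.6 Ω
  Rp3 = R4 ‖ Rs4 (parallel, both between nodes 0 and 5) = 1/(1/75 + 1/121.6) = 46.39 Ω
R_eq = 46.39 Ω

Final answer: 46.39 Ω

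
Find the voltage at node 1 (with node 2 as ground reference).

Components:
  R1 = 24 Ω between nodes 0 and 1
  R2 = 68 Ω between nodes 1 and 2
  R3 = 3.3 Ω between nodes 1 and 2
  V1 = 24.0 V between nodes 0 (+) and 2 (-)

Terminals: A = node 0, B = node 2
Nodal analysis, taking node 2 as the 0 V reference.
Source V1 fixes V_0 = 24 V.
KCL at each unknown node (sum of currents leaving = 0; resistances in Ω):
  Node 1: (V_1 - 24)/24 + (V_1 - 0)/68 + (V_1 - 0)/3.3 = 0
Collecting terms: 0.3594 × V_1 = 1  =>  V_1 = 2.782 V
The requested potential is V_1 = 2.782 V.

Final answer: V_1 = 2.782 V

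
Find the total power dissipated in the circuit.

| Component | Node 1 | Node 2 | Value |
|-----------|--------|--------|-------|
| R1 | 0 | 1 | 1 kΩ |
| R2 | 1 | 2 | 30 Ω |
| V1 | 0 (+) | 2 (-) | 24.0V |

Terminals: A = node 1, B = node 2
Nodal analysis, taking node 2 as the 0 V reference.
Source V1 fixes V_0 = 24 V.
KCL at each unknown node (sum of currents leaving = 0; resistances in Ω):
  Node 1: (V_1 - 24)/1000 + (V_1 - 0)/30 = 0
Collecting terms: 0.03433 × V_1 = 0.024  =>  V_1 = 0.699 V
Power in each resistor, P = (ΔV)²/R:
  P_R1 = (24 - 0.699)²/1000 = 0.5429 W
  P_R2 = (0.699 - 0)²/30 = 0.01629 W
P_total = P_R1 + P_R2 = 0.5592 W

Final answer: 0.5592 W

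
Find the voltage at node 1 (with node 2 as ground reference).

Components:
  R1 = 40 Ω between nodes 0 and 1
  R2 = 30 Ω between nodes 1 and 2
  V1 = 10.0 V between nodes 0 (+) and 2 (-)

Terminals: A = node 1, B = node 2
Nodal analysis, taking node 2 as the 0 V reference.
Source V1 fixes V_0 = 10 V.
KCL at each unknown node (sum of currents leaving = 0; resistances in Ω):
  Node 1: (V_1 - 10)/40 + (V_1 - 0)/30 = 0
Collecting terms: 0.05833 × V_1 = 0.25  =>  V_1 = 4.286 V
The requested potential is V_1 = 4.286 V.

Final answer: V_1 = 4.286 V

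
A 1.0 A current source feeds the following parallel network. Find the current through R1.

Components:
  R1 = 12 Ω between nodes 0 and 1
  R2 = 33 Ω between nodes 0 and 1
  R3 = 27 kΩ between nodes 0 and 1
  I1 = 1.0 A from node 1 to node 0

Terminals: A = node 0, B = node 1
All resistors sit directly between nodes 0 and 1, so they are in parallel and share one voltage V; the full source current 1 A splits among them.
1/R_par = 1/12 + 1/33 + 1/27000 = 0.1137 S  =>  R_par = 8.797 Ω
V = I × R_par = 1 × 8.797 = 8.797 V
I_R1 = V/R1 = 8.797/12 = 0.7331 A

Final answer: 0.7331 A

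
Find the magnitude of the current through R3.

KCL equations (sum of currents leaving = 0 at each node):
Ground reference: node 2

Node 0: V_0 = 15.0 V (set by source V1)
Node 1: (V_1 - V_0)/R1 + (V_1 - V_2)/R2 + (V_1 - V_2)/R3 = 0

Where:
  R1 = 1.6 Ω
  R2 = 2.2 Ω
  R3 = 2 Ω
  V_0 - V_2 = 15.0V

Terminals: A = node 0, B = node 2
Nodal analysis, taking node 2 as the 0 V reference.
Source V1 fixes V_0 = 15 V.
KCL at each unknown node (sum of currents leaving = 0; resistances in Ω):
  Node 1: (V_1 - 15)/1.6 + (V_1 - 0)/2.2 + (V_1 - 0)/2 = 0
Collecting terms: 1.58 × V_1 = 9.375  =>  V_1 = 5.935 V
I_R3 = (V_1 - V_2)/R3 = (5.935 - 0)/2 = 2.968 A
|I_R3| = 2.968 A

Final answer: |I_R3| = 2.968 A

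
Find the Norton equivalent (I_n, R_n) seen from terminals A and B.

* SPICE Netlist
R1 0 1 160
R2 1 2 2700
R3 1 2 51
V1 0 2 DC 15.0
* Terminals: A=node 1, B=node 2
Find the Thévenin equivalent first; then I_n = V_th/R_th and R_n = R_th.
Step 1 — V_th is the open-circuit voltage V_A - V_B (nothing connected across the terminals).
Nodal analysis, taking node 2 as the 0 V reference.
Source V1 fixes V_0 = 15 V.
KCL at each unknown node (sum of currents leaving = 0; resistances in Ω):
  Node 1: (V_1 - 15)/160 + (V_1 - 0)/2700 + (V_1 - 0)/51 = 0
Collecting terms: 0.02623 × V_1 = 0.09375  =>  V_1 = 3.574 V
V_th = V_1 - V_2 = 3.574 - 0 = 3.574 V
Step 2 — R_th: zero the source — replace V1 by a short circuit (node 2 merges into node 0) — and find the resistance seen between A (node 1) and B (node 0).
Reduce the network between node 1 (A) and node 0 (B) by series/parallel combination:
  Rp1 = R1 ‖ R2 ‖ R3 (parallel, all between nodes 0 and 1) = 1/(1/160 + 1/2700 + 1/51) = 38.13 Ω
R_th = 38.13 Ω
I_n = V_th/R_th = 3.574/38.13 = 0.09375 A, and R_n = R_th = 38.13 Ω

Final answer: I_n = 0.09375 A, R_n = 38.13 Ω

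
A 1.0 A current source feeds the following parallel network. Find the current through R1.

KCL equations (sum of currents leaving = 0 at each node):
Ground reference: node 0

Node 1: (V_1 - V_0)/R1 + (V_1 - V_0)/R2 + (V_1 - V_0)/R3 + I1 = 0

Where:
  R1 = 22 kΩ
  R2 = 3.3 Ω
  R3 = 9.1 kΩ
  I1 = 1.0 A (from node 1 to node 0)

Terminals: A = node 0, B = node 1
All resistors sit directly between nodes 0 and 1, so they are in parallel and share one voltage V; the full source current 1 A splits among them.
1/R_par = 1/22000 + 1/3.3 + 1/9100 = 0.3032 S  =>  R_par = 3.298 Ω
V = I × R_par = 1 × 3.298 = 3.298 V
I_R1 = V/R1 = 3.298/22000 = 0.0001499 A

Final answer: 0.0001499 A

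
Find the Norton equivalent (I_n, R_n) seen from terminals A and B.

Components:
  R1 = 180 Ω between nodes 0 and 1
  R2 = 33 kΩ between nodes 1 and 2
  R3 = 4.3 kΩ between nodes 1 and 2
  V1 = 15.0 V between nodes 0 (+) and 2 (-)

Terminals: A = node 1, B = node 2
Find the Thévenin equivalent first; then I_n = V_th/R_th and R_n = R_th.
Step 1 — V_th is the open-circuit voltage V_A - V_B (nothing connected across the terminals).
Nodal analysis, taking node 2 as the 0 V reference.
Source V1 fixes V_0 = 15 V.
KCL at each unknown node (sum of currents leaving = 0; resistances in Ω):
  Node 1: (V_1 - 15)/180 + (V_1 - 0)/33000 + (V_1 - 0)/4300 = 0
Collecting terms: 0.005818 × V_1 = 0.08333  =>  V_1 = 14.32 V
V_th = V_1 - V_2 = 14.32 - 0 = 14.32 V
Step 2 — R_th: zero the source — replace V1 by a short circuit (node 2 merges into node 0) — and find the resistance seen between A (node 1) and B (node 0).
Reduce the network between node 1 (A) and node 0 (B) by series/parallel combination:
  Rp1 = R1 ‖ R2 ‖ R3 (parallel, all between nodes 0 and 1) = 1/(1/180 + 1/33000 + 1/4300) = 171.9 Ω
R_th = 171.9 Ω
I_n = V_th/R_th = 14.32/171.9 = 0.08333 A, and R_n = R_th = 171.9 Ω

Final answer: I_n = 0.08333 A, R_n = 171.9 Ω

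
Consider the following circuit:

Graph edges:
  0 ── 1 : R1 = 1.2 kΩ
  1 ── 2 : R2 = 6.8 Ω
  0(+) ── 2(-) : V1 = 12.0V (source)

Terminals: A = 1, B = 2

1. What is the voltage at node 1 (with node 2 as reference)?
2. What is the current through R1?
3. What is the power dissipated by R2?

Nodal analysis, taking node 2 as the 0 V reference.
Source V1 fixes V_0 = 12 V.
KCL at each unknown node (sum of currents leaving = 0; resistances in Ω):
  Node 1: (V_1 - 12)/1200 + (V_1 - 0)/6.8 = 0
Collecting terms: 0.1479 × V_1 = 0.01  =>  V_1 = 0.06762 V
Part 1:
  Read off the nodal solution: V_1 = 0.06762 V
Part 2:
  I_R1 = (V_0 - V_1)/R1 = (12 - 0.06762)/1200 = 0.009944 A
  Magnitude: I_R1 = 0.009944 A
Part 3:
  I_R2 = (V_1 - V_2)/R2 = (0.06762 - 0)/6.8 = 0.009944 A
  P_R2 = I_R2² × R2 = (0.009944)² × 6.8 = 0.0006724 W

Final answers:
1. V_1 = 0.06762 V
2. I_R1 = 0.009944 A
3. P_R2 = 0.0006724 W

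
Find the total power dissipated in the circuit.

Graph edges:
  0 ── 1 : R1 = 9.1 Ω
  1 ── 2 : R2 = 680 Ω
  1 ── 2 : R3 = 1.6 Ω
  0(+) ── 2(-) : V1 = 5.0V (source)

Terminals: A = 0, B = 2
Nodal analysis, taking node 2 as the 0 V reference.
Source V1 fixes V_0 = 5 V.
KCL at each unknown node (sum of currents leaving = 0; resistances in Ω):
  Node 1: (V_1 - 5)/9.1 + (V_1 - 0)/680 + (V_1 - 0)/1.6 = 0
Collecting terms: 0.7364 × V_1 = 0.5495  =>  V_1 = 0.7462 V
Power in each resistor, P = (ΔV)²/R:
  P_R1 = (5 - 0.7462)²/9.1 = 1.988 W
  P_R2 = (0.7462 - 0)²/680 = 0.0008188 W
  P_R3 = (0.7462 - 0)²/1.6 = 0.348 W
P_total = P_R1 + P_R2 + P_R3 = 2.337 W

Final answer: 2.337 W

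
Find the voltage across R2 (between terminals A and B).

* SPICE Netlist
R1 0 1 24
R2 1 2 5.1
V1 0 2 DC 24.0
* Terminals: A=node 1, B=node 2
R1 and R2 are in series across V1 (node 0 → node 1 → node 2), and the output A–B is taken across R2, so this is a voltage divider.
Series current: I = V1/(R1 + R2) = 24/(24 + 5.1) = 24/29.1 = 0.8247 A
V_R2 = I × R2 = V1 × R2/(R1 + R2) = 24 × 5.1/29.1 = 4.206 V

Final answer: 4.206 V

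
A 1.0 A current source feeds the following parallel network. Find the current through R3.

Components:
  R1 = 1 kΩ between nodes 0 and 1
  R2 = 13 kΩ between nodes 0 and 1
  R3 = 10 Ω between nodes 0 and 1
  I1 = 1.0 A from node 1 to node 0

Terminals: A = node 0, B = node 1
All resistors sit directly between nodes 0 and 1, so they are in parallel and share one voltage V; the full source current 1 A splits among them.
1/R_par = 1/1000 + 1/13000 + 1/10 = 0.1011 S  =>  R_par = 9.893 Ω
V = I × R_par = 1 × 9.893 = 9.893 V
I_R3 = V/R3 = 9.893/10 = 0.9893 A

Final answer: 0.9893 A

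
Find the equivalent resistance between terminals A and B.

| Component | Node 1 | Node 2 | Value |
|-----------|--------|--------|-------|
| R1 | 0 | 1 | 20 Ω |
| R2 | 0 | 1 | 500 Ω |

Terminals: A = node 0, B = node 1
Reduce the network between node 0 (A) and node 1 (B) by series/parallel combination:
  Rp1 = R1 ‖ R2 (parallel, both between nodes 0 and 1) = 1/(1/20 + 1/500) = 19.23 Ω
R_eq = 19.23 Ω

Final answer: 19.23 Ω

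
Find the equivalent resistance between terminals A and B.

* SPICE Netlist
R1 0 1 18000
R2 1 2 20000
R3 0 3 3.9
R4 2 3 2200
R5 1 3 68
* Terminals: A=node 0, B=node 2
The network is not a plain series/parallel combination. Inject a 1 A test current into terminal A (node 0) and return it from terminal B (node 2); then R_eq = V_A / (1 A).
Nodal analysis, taking node 2 as the 0 V reference.
Current source I_test pushes 1 A into node 0 and draws it out of node 2.
KCL at each unknown node (sum of currents leaving = 0; resistances in Ω):
  Node 0: (V_0 - V_1)/18000 + (V_0 - V_3)/3.9 - 1 = 0
  Node 1: (V_1 - V_0)/18000 + (V_1 - 0)/20000 + (V_1 - V_3)/68 = 0
  Node 3: (V_3 - V_0)/3.9 + (V_3 - V_1)/68 + (V_3 - 0)/2200 = 0
Collecting terms (coefficients in siemens):
  0.2565·V_0 - 0.00005556·V_1 - 0.2564·V_3 = 1
  0.01481·V_1 - 0.00005556·V_0 - 0.01471·V_3 = 0
  0.2716·V_3 - 0.2564·V_0 - 0.01471·V_1 = 0
Solving these 3 simultaneous equations (Gaussian elimination) gives:
  V_0 = 1987 V, V_1 = 1976 V, V_3 = 1983 V
R_eq = V_0 / 1 A = 1987 Ω = 1.987 kΩ

Final answer: 1.987 kΩ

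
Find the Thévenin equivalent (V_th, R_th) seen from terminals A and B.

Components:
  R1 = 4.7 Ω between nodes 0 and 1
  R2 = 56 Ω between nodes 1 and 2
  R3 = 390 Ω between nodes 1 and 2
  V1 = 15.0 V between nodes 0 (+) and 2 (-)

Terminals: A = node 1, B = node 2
Step 1 — V_th is the open-circuit voltage V_A - V_B (nothing connected across the terminals).
Nodal analysis, taking node 2 as the 0 V reference.
Source V1 fixes V_0 = 15 V.
KCL at each unknown node (sum of currents leaving = 0; resistances in Ω):
  Node 1: (V_1 - 15)/4.7 + (V_1 - 0)/56 + (V_1 - 0)/390 = 0
Collecting terms: 0.2332 × V_1 = 3.191  =>  V_1 = 13.69 V
V_th = V_1 - V_2 = 13.69 - 0 = 13.69 V
Step 2 — R_th: zero the source — replace V1 by a short circuit (node 2 merges into node 0) — and find the resistance seen between A (node 1) and B (node 0).
Reduce the network between node 1 (A) and node 0 (B) by series/parallel combination:
  Rp1 = R1 ‖ R2 ‖ R3 (parallel, all between nodes 0 and 1) = 1/(1/4.7 + 1/56 + 1/390) = 4.288 Ω
R_th = 4.288 Ω

Final answer: V_th = 13.69 V, R_th = 4.288 Ω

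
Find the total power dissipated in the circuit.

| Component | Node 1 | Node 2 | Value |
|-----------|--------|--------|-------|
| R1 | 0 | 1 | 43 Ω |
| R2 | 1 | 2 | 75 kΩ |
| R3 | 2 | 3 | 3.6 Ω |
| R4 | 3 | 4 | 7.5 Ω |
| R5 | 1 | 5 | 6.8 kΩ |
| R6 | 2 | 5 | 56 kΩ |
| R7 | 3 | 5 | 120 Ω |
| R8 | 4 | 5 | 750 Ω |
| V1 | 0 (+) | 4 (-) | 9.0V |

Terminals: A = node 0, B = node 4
Nodal analysis, taking node 4 as the 0 V reference.
Source V1 fixes V_0 = 9 V.
KCL at each unknown node (sum of currents leaving = 0; resistances in Ω):
  Node 1: (V_1 - 9)/43 + (V_1 - V_2)/75000 + (V_1 - V_5)/6800 = 0
  Node 2: (V_2 - V_1)/75000 + (V_2 - V_3)/3.6 + (V_2 - V_5)/56000 = 0
  Node 3: (V_3 - V_2)/3.6 + (V_3 - 0)/7.5 + (V_3 - V_5)/120 = 0
  Node 5: (V_5 - V_1)/6800 + (V_5 - V_2)/56000 + (V_5 - V_3)/120 + (V_5 - 0)/750 = 0
Collecting terms (coefficients in siemens):
  0.02342·V_1 - 0.00001333·V_2 - 0.0001471·V_5 = 0.2093
  0.2778·V_2 - 0.00001333·V_1 - 0.2778·V_3 - 0.00001786·V_5 = 0
  0.4194·V_3 - 0.2778·V_2 - 0.008333·V_5 = 0
  0.009832·V_5 - 0.0001471·V_1 - 0.00001786·V_2 - 0.008333·V_3 = 0
Solving these 4 simultaneous equations (Gaussian elimination) gives:
  V_1 = 8.939 V, V_2 = 0.009618 V, V_3 = 0.009181 V, V_5 = 0.1415 V
Power in each resistor, P = (ΔV)²/R:
  P_R1 = (9 - 8.939)²/43 = 0.00008583 W
  P_R2 = (8.939 - 0.009618)²/75000 = 0.001063 W
  P_R3 = (0.009618 - 0.009181)²/3.6 = 0.00000005307 W
  P_R4 = (0.009181 - 0)²/7.5 = 0.00001124 W
  P_R5 = (8.939 - 0.1415)²/6800 = 0.01138 W
  P_R6 = (0.009618 - 0.1415)²/56000 = 0.0000003106 W
  P_R7 = (0.009181 - 0.1415)²/120 = 0.0001459 W
  P_R8 = (0 - 0.1415)²/750 = 0.0000267 W
P_total = P_R1 + P_R2 + P_R3 + P_R4 + P_R5 + P_R6 + P_R7 + P_R8 = 0.01272 W

Final answer: 0.01272 W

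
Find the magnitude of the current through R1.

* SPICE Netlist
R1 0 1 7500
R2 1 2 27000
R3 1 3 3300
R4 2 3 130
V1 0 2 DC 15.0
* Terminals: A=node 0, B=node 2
Nodal analysis, taking node 2 as the 0 V reference.
Source V1 fixes V_0 = 15 V.
KCL at each unknown node (sum of currents leaving = 0; resistances in Ω):
  Node 1: (V_1 - 15)/7500 + (V_1 - 0)/27000 + (V_1 - V_3)/3300 = 0
  Node 3: (V_3 - V_1)/3300 + (V_3 - 0)/130 = 0
Collecting terms (coefficients in siemens):
  0.0004734·V_1 - 0.000303·V_3 = 0.002
  0.007995·V_3 - 0.000303·V_1 = 0
Determinant D = (0.0004734)(0.007995) - (-0.000303)(-0.000303) = 0.000003693
V_1 = [(0.002)(0.007995) - (-0.000303)(0)]/D = 4.33 V
V_3 = [(0.0004734)(0) - (0.002)(-0.000303)]/D = 0.1641 V
I_R1 = (V_0 - V_1)/R1 = (15 - 4.33)/7500 = 0.001423 A
|I_R1| = 0.001423 A

Final answer: |I_R1| = 0.001423 A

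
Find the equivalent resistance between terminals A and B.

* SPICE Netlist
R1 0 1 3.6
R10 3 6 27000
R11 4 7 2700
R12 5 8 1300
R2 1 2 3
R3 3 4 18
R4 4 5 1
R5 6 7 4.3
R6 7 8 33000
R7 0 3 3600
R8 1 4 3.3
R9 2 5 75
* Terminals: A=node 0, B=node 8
The network is not a plain series/parallel combination. Inject a 1 A test current into terminal A (node 0) and return it from terminal B (node 8); then R_eq = V_A / (1 A).
Nodal analysis, taking node 8 as the 0 V reference.
Current source I_test pushes 1 A into node 0 and draws it out of node 8.
KCL at each unknown node (sum of currents leaving = 0; resistances in Ω):
  Node 0: (V_0 - V_1)/3.6 + (V_0 - V_3)/3600 - 1 = 0
  Node 1: (V_1 - V_0)/3.6 + (V_1 - V_2)/3 + (V_1 - V_4)/3.3 = 0
  Node 2: (V_2 - V_1)/3 + (V_2 - V_5)/75 = 0
  Node 3: (V_3 - V_0)/3600 + (V_3 - V_4)/18 + (V_3 - V_6)/27000 = 0
  Node 4: (V_4 - V_1)/3.3 + (V_4 - V_3)/18 + (V_4 - V_5)/1 + (V_4 - V_7)/2700 = 0
  Node 5: (V_5 - V_2)/75 + (V_5 - V_4)/1 + (V_5 - 0)/1300 = 0
  Node 6: (V_6 - V_3)/27000 + (V_6 - V_7)/4.3 = 0
  Node 7: (V_7 - V_4)/2700 + (V_7 - V_6)/4.3 + (V_7 - 0)/33000 = 0
Collecting terms (coefficients in siemens):
  0.2781·V_0 - 0.2778·V_1 - 0.0002778·V_3 = 1
  0.9141·V_1 - 0.2778·V_0 - 0.3333·V_2 - 0.303·V_4 = 0
  0.3467·V_2 - 0.3333·V_1 - 0.01333·V_5 = 0
  0.05587·V_3 - 0.0002778·V_0 - 0.05556·V_4 - 0.00003704·V_6 = 0
  1.359·V_4 - 0.303·V_1 - 0.05556·V_3 - 1·V_5 - 0.0003704·V_7 = 0
  1.014·V_5 - 0.01333·V_2 - 1·V_4 = 0
  0.2326·V_6 - 0.00003704·V_3 - 0.2326·V_7 = 0
  0.233·V_7 - 0.0003704·V_4 - 0.2326·V_6 = 0
Solving these 8 simultaneous equations (Gaussian elimination) gives:
  V_0 = 1262 V, V_1 = 1258 V, V_2 = 1258 V, V_3 = 1255 V
  V_4 = 1255 V, V_5 = 1254 V, V_6 = 1168 V, V_7 = 1168 V
R_eq = V_0 / 1 A = 1262 Ω = 1.262 kΩ

Final answer: 1.262 kΩ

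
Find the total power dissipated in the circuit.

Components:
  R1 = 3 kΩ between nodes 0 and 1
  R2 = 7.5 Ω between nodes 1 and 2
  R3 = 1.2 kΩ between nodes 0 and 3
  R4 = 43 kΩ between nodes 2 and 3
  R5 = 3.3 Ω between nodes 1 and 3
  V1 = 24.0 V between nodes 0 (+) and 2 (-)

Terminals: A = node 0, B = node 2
Nodal analysis, taking node 2 as the 0 V reference.
Source V1 fixes V_0 = 24 V.
KCL at each unknown node (sum of currents leaving = 0; resistances in Ω):
  Node 1: (V_1 - 24)/3000 + (V_1 - 0)/7.5 + (V_1 - V_3)/3.3 = 0
  Node 3: (V_3 - 24)/1200 + (V_3 - 0)/43000 + (V_3 - V_1)/3.3 = 0
Collecting terms (coefficients in siemens):
  0.4367·V_1 - 0.303·V_3 = 0.008
  0.3039·V_3 - 0.303·V_1 = 0.02
Determinant D = (0.4367)(0.3039) - (-0.303)(-0.303) = 0.04088
V_1 = [(0.008)(0.3039) - (-0.303)(0.02)]/D = 0.2077 V
V_3 = [(0.4367)(0.02) - (0.008)(-0.303)]/D = 0.273 V
Power in each resistor, P = (ΔV)²/R:
  P_R1 = (24 - 0.2077)²/3000 = 0.1887 W
  P_R2 = (0.2077 - 0)²/7.5 = 0.005753 W
  P_R3 = (24 - 0.273)²/1200 = 0.4691 W
  P_R4 = (0 - 0.273)²/43000 = 0.000001733 W
  P_R5 = (0.2077 - 0.273)²/3.3 = 0.001289 W
P_total = P_R1 + P_R2 + P_R3 + P_R4 + P_R5 = 0.6649 W

Final answer: 0.6649 W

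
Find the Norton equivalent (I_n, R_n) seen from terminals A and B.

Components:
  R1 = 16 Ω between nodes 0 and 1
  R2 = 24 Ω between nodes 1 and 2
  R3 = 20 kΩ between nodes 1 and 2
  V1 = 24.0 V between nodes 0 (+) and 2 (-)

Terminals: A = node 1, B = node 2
Find the Thévenin equivalent first; then I_n = V_th/R_th and R_n = R_th.
Step 1 — V_th is the open-circuit voltage V_A - V_B (nothing connected across the terminals).
Nodal analysis, taking node 2 as the 0 V reference.
Source V1 fixes V_0 = 24 V.
KCL at each unknown node (sum of currents leaving = 0; resistances in Ω):
  Node 1: (V_1 - 24)/16 + (V_1 - 0)/24 + (V_1 - 0)/20000 = 0
Collecting terms: 0.1042 × V_1 = 1.5  =>  V_1 = 14.39 V
V_th = V_1 - V_2 = 14.39 - 0 = 14.39 V
Step 2 — R_th: zero the source — replace V1 by a short circuit (node 2 merges into node 0) — and find the resistance seen between A (node 1) and B (node 0).
Reduce the network between node 1 (A) and node 0 (B) by series/parallel combination:
  Rp1 = R1 ‖ R2 ‖ R3 (parallel, all between nodes 0 and 1) = 1/(1/16 + 1/24 + 1/20000) = 9.595 Ω
R_th = 9.595 Ω
I_n = V_th/R_th = 14.39/9.595 = 1.5 A, and R_n = R_th = 9.595 Ω

Final answer: I_n = 1.5 A, R_n = 9.595 Ω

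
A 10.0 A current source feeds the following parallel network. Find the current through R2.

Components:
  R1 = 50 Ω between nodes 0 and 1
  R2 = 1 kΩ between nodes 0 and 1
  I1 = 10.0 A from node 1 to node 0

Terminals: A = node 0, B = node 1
All resistors sit directly between nodes 0 and 1, so they are in parallel and share one voltage V; the full source current 10 A splits among them.
1/R_par = 1/50 + 1/1000 = 0.021 S  =>  R_par = 47.62 Ω
V = I × R_par = 10 × 47.62 = 476.2 V
I_R2 = V/R2 = 476.2/1000 = 0.4762 A

Final answer: 0.4762 A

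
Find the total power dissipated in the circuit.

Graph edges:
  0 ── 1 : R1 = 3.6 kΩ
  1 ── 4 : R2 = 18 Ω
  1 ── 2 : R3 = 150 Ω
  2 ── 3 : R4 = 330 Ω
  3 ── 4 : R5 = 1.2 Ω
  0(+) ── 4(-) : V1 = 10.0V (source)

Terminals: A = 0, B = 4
Nodal analysis, taking node 4 as the 0 V reference.
Source V1 fixes V_0 = 10 V.
KCL at each unknown node (sum of currents leaving = 0; resistances in Ω):
  Node 1: (V_1 - 10)/3600 + (V_1 - 0)/18 + (V_1 - V_2)/150 = 0
  Node 2: (V_2 - V_1)/150 + (V_2 - V_3)/330 = 0
  Node 3: (V_3 - V_2)/330 + (V_3 - 0)/1.2 = 0
Collecting terms (coefficients in siemens):
  0.0625·V_1 - 0.006667·V_2 = 0.002778
  0.009697·V_2 - 0.006667·V_1 - 0.00303·V_3 = 0
  0.8364·V_3 - 0.00303·V_2 = 0
Solving these 3 simultaneous equations (Gaussian elimination) gives:
  V_1 = 0.04797 V, V_2 = 0.03301 V, V_3 = 0.0001196 V
Power in each resistor, P = (ΔV)²/R:
  P_R1 = (10 - 0.04797)²/3600 = 0.02751 W
  P_R2 = (0.04797 - 0)²/18 = 0.0001278 W
  P_R3 = (0.04797 - 0.03301)²/150 = 0.00000149 W
  P_R4 = (0.03301 - 0.0001196)²/330 = 0.000003279 W
  P_R5 = (0.0001196 - 0)²/1.2 = 0.00000001192 W
P_total = P_R1 + P_R2 + P_R3 + P_R4 + P_R5 = 0.02764 W

Final answer: 0.02764 W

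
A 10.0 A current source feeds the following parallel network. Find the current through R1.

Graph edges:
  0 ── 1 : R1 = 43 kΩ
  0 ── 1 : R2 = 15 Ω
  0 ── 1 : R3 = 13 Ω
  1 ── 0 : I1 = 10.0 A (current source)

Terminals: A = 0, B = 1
All resistors sit directly between nodes 0 and 1, so they are in parallel and share one voltage V; the full source current 10 A splits among them.
1/R_par = 1/43000 + 1/15 + 1/13 = 0.1436 S  =>  R_par = 6.963 Ω
V = I × R_par = 10 × 6.963 = 69.63 V
I_R1 = V/R1 = 69.63/43000 = 0.001619 A

Final answer: 0.001619 A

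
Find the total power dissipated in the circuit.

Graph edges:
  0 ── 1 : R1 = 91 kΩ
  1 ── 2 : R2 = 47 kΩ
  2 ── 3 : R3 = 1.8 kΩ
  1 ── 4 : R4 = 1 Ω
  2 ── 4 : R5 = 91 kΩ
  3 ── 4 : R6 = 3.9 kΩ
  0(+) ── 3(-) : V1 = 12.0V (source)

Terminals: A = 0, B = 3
Nodal analysis, taking node 3 as the 0 V reference.
Source V1 fixes V_0 = 12 V.
KCL at each unknown node (sum of currents leaving = 0; resistances in Ω):
  Node 1: (V_1 - 12)/91000 + (V_1 - V_2)/47000 + (V_1 - V_4)/1 = 0
  Node 2: (V_2 - V_1)/47000 + (V_2 - 0)/1800 + (V_2 - V_4)/91000 = 0
  Node 4: (V_4 - V_1)/1 + (V_4 - V_2)/91000 + (V_4 - 0)/3900 = 0
Collecting terms (coefficients in siemens):
  1·V_1 - 0.00002128·V_2 - 1·V_4 = 0.0001319
  0.0005878·V_2 - 0.00002128·V_1 - 0.00001099·V_4 = 0
  1·V_4 - 1·V_1 - 0.00001099·V_2 = 0
Solving these 3 simultaneous equations (Gaussian elimination) gives:
  V_1 = 0.4428 V, V_2 = 0.0243 V, V_4 = 0.4427 V
Power in each resistor, P = (ΔV)²/R:
  P_R1 = (12 - 0.4428)²/91000 = 0.001468 W
  P_R2 = (0.4428 - 0.0243)²/47000 = 0.000003726 W
  P_R3 = (0.0243 - 0)²/1800 = 0.0000003281 W
  P_R4 = (0.4428 - 0.4427)²/1 = 0.00000001395 W
  P_R5 = (0.0243 - 0.4427)²/91000 = 0.000001923 W
  P_R6 = (0 - 0.4427)²/3900 = 0.00005024 W
P_total = P_R1 + P_R2 + P_R3 + P_R4 + P_R5 + P_R6 = 0.001524 W

Final answer: 0.001524 W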